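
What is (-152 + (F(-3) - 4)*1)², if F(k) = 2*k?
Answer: 26244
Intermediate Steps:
(-152 + (F(-3) - 4)*1)² = (-152 + (2*(-3) - 4)*1)² = (-152 + (-6 - 4)*1)² = (-152 - 10*1)² = (-152 - 10)² = (-162)² = 26244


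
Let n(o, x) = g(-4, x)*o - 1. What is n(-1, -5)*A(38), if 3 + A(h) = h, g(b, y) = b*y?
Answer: -735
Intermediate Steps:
n(o, x) = -1 - 4*o*x (n(o, x) = (-4*x)*o - 1 = -4*o*x - 1 = -1 - 4*o*x)
A(h) = -3 + h
n(-1, -5)*A(38) = (-1 - 4*(-1)*(-5))*(-3 + 38) = (-1 - 20)*35 = -21*35 = -735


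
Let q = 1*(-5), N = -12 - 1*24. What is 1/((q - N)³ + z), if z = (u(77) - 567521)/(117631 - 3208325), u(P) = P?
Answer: 1545347/46037716199 ≈ 3.3567e-5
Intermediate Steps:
N = -36 (N = -12 - 24 = -36)
q = -5
z = 283722/1545347 (z = (77 - 567521)/(117631 - 3208325) = -567444/(-3090694) = -567444*(-1/3090694) = 283722/1545347 ≈ 0.18360)
1/((q - N)³ + z) = 1/((-5 - 1*(-36))³ + 283722/1545347) = 1/((-5 + 36)³ + 283722/1545347) = 1/(31³ + 283722/1545347) = 1/(29791 + 283722/1545347) = 1/(46037716199/1545347) = 1545347/46037716199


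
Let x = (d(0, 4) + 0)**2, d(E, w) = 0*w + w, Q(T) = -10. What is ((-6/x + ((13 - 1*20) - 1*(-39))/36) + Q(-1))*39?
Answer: -8879/24 ≈ -369.96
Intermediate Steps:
d(E, w) = w (d(E, w) = 0 + w = w)
x = 16 (x = (4 + 0)**2 = 4**2 = 16)
((-6/x + ((13 - 1*20) - 1*(-39))/36) + Q(-1))*39 = ((-6/16 + ((13 - 1*20) - 1*(-39))/36) - 10)*39 = ((-6*1/16 + ((13 - 20) + 39)*(1/36)) - 10)*39 = ((-3/8 + (-7 + 39)*(1/36)) - 10)*39 = ((-3/8 + 32*(1/36)) - 10)*39 = ((-3/8 + 8/9) - 10)*39 = (37/72 - 10)*39 = -683/72*39 = -8879/24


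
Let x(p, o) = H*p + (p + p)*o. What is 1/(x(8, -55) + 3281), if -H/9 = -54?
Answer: 1/6289 ≈ 0.00015901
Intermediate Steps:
H = 486 (H = -9*(-54) = 486)
x(p, o) = 486*p + 2*o*p (x(p, o) = 486*p + (p + p)*o = 486*p + (2*p)*o = 486*p + 2*o*p)
1/(x(8, -55) + 3281) = 1/(2*8*(243 - 55) + 3281) = 1/(2*8*188 + 3281) = 1/(3008 + 3281) = 1/6289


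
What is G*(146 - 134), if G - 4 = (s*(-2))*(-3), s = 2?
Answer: 192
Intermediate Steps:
G = 16 (G = 4 + (2*(-2))*(-3) = 4 - 4*(-3) = 4 + 12 = 16)
G*(146 - 134) = 16*(146 - 134) = 16*12 = 192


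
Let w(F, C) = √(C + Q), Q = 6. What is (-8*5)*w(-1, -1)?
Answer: -40*√5 ≈ -89.443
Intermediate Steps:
w(F, C) = √(6 + C) (w(F, C) = √(C + 6) = √(6 + C))
(-8*5)*w(-1, -1) = (-8*5)*√(6 - 1) = -40*√5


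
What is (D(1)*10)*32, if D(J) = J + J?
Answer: 640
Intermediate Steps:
D(J) = 2*J
(D(1)*10)*32 = ((2*1)*10)*32 = (2*10)*32 = 20*32 = 640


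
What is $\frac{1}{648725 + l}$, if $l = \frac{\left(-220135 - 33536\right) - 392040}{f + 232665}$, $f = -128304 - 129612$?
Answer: $\frac{8417}{5460533562} \approx 1.5414 \cdot 10^{-6}$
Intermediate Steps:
$f = -257916$
$l = \frac{215237}{8417}$ ($l = \frac{\left(-220135 - 33536\right) - 392040}{-257916 + 232665} = \frac{-253671 - 392040}{-25251} = \left(-645711\right) \left(- \frac{1}{25251}\right) = \frac{215237}{8417} \approx 25.572$)
$\frac{1}{648725 + l} = \frac{1}{648725 + \frac{215237}{8417}} = \frac{1}{\frac{5460533562}{8417}} = \frac{8417}{5460533562}$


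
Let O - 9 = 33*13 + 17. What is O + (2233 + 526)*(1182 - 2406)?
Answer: -3376561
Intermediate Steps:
O = 455 (O = 9 + (33*13 + 17) = 9 + (429 + 17) = 9 + 446 = 455)
O + (2233 + 526)*(1182 - 2406) = 455 + (2233 + 526)*(1182 - 2406) = 455 + 2759*(-1224) = 455 - 3377016 = -3376561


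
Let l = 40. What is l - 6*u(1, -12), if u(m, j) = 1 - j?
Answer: -38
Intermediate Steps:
l - 6*u(1, -12) = 40 - 6*(1 - 1*(-12)) = 40 - 6*(1 + 12) = 40 - 6*13 = 40 - 78 = -38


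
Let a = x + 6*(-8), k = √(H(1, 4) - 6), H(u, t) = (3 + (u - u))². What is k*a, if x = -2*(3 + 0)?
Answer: -54*√3 ≈ -93.531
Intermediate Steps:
x = -6 (x = -2*3 = -6)
H(u, t) = 9 (H(u, t) = (3 + 0)² = 3² = 9)
k = √3 (k = √(9 - 6) = √3 ≈ 1.7320)
a = -54 (a = -6 + 6*(-8) = -6 - 48 = -54)
k*a = √3*(-54) = -54*√3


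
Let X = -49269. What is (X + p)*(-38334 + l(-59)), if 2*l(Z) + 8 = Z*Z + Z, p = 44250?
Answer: 183830913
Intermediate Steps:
l(Z) = -4 + Z/2 + Z²/2 (l(Z) = -4 + (Z*Z + Z)/2 = -4 + (Z² + Z)/2 = -4 + (Z + Z²)/2 = -4 + (Z/2 + Z²/2) = -4 + Z/2 + Z²/2)
(X + p)*(-38334 + l(-59)) = (-49269 + 44250)*(-38334 + (-4 + (½)*(-59) + (½)*(-59)²)) = -5019*(-38334 + (-4 - 59/2 + (½)*3481)) = -5019*(-38334 + (-4 - 59/2 + 3481/2)) = -5019*(-38334 + 1707) = -5019*(-36627) = 183830913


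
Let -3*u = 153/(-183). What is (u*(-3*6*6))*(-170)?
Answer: 312120/61 ≈ 5116.7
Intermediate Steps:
u = 17/61 (u = -51/(-183) = -51*(-1)/183 = -⅓*(-51/61) = 17/61 ≈ 0.27869)
(u*(-3*6*6))*(-170) = (17*(-3*6*6)/61)*(-170) = (17*(-18*6)/61)*(-170) = ((17/61)*(-108))*(-170) = -1836/61*(-170) = 312120/61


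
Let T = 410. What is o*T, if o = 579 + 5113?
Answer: 2333720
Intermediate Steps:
o = 5692
o*T = 5692*410 = 2333720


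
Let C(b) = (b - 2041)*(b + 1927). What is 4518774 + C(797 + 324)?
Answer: 1714614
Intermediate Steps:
C(b) = (-2041 + b)*(1927 + b)
4518774 + C(797 + 324) = 4518774 + (-3933007 + (797 + 324)² - 114*(797 + 324)) = 4518774 + (-3933007 + 1121² - 114*1121) = 4518774 + (-3933007 + 1256641 - 127794) = 4518774 - 2804160 = 1714614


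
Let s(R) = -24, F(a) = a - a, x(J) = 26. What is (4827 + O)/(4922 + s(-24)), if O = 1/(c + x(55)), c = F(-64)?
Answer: 125503/127348 ≈ 0.98551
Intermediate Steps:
F(a) = 0
c = 0
O = 1/26 (O = 1/(0 + 26) = 1/26 ≈ 0.038462)
(4827 + O)/(4922 + s(-24)) = (4827 + 1/26)/(4922 - 24) = (125503/26)/4898 = (125503/26)*(1/4898) = 125503/127348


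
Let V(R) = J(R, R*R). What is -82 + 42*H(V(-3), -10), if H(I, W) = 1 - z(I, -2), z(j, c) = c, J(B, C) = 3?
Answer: 44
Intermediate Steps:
V(R) = 3
H(I, W) = 3 (H(I, W) = 1 - 1*(-2) = 1 + 2 = 3)
-82 + 42*H(V(-3), -10) = -82 + 42*3 = -82 + 126 = 44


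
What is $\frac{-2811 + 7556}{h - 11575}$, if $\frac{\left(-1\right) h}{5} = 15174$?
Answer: $- \frac{949}{17489} \approx -0.054263$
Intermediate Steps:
$h = -75870$ ($h = \left(-5\right) 15174 = -75870$)
$\frac{-2811 + 7556}{h - 11575} = \frac{-2811 + 7556}{-75870 - 11575} = \frac{4745}{-87445} = 4745 \left(- \frac{1}{87445}\right) = - \frac{949}{17489}$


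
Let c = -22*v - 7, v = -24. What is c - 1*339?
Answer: 182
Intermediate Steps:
c = 521 (c = -22*(-24) - 7 = 528 - 7 = 521)
c - 1*339 = 521 - 1*339 = 521 - 339 = 182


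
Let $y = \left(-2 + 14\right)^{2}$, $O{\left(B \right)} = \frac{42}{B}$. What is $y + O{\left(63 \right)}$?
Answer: $\frac{434}{3} \approx 144.67$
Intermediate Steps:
$y = 144$ ($y = 12^{2} = 144$)
$y + O{\left(63 \right)} = 144 + \frac{42}{63} = 144 + 42 \cdot \frac{1}{63} = 144 + \frac{2}{3} = \frac{434}{3}$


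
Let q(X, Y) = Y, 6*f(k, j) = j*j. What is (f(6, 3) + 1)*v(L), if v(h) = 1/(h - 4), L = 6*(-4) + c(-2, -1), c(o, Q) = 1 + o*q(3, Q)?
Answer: -⅒ ≈ -0.10000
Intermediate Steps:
f(k, j) = j²/6 (f(k, j) = (j*j)/6 = j²/6)
c(o, Q) = 1 + Q*o (c(o, Q) = 1 + o*Q = 1 + Q*o)
L = -21 (L = 6*(-4) + (1 - 1*(-2)) = -24 + (1 + 2) = -24 + 3 = -21)
v(h) = 1/(-4 + h)
(f(6, 3) + 1)*v(L) = ((⅙)*3² + 1)/(-4 - 21) = ((⅙)*9 + 1)/(-25) = (3/2 + 1)*(-1/25) = (5/2)*(-1/25) = -⅒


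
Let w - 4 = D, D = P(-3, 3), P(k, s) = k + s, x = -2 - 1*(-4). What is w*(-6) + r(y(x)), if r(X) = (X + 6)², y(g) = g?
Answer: 40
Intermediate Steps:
x = 2 (x = -2 + 4 = 2)
r(X) = (6 + X)²
D = 0 (D = -3 + 3 = 0)
w = 4 (w = 4 + 0 = 4)
w*(-6) + r(y(x)) = 4*(-6) + (6 + 2)² = -24 + 8² = -24 + 64 = 40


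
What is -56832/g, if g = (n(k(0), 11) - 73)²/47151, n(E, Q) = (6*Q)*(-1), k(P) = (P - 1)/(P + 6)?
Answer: -2679685632/19321 ≈ -1.3869e+5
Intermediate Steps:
k(P) = (-1 + P)/(6 + P)
n(E, Q) = -6*Q
g = 19321/47151 (g = (-6*11 - 73)²/47151 = (-66 - 73)²*(1/47151) = (-139)²*(1/47151) = 19321*(1/47151) = 19321/47151 ≈ 0.40977)
-56832/g = -56832/19321/47151 = -56832*47151/19321 = -2679685632/19321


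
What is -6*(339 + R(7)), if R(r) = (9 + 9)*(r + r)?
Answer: -3546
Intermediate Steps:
R(r) = 36*r (R(r) = 18*(2*r) = 36*r)
-6*(339 + R(7)) = -6*(339 + 36*7) = -6*(339 + 252) = -6*591 = -3546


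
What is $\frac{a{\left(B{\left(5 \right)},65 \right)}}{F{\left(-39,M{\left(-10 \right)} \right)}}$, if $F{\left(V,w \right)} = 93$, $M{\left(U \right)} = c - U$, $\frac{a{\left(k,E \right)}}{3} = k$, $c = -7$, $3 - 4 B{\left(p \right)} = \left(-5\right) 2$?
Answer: $\frac{13}{124} \approx 0.10484$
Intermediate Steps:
$B{\left(p \right)} = \frac{13}{4}$ ($B{\left(p \right)} = \frac{3}{4} - \frac{\left(-5\right) 2}{4} = \frac{3}{4} - - \frac{5}{2} = \frac{3}{4} + \frac{5}{2} = \frac{13}{4}$)
$a{\left(k,E \right)} = 3 k$
$M{\left(U \right)} = -7 - U$
$\frac{a{\left(B{\left(5 \right)},65 \right)}}{F{\left(-39,M{\left(-10 \right)} \right)}} = \frac{3 \cdot \frac{13}{4}}{93} = \frac{39}{4} \cdot \frac{1}{93} = \frac{13}{124}$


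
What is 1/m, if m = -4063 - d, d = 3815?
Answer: -1/7878 ≈ -0.00012694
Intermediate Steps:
m = -7878 (m = -4063 - 1*3815 = -4063 - 3815 = -7878)
1/m = 1/(-7878) = -1/7878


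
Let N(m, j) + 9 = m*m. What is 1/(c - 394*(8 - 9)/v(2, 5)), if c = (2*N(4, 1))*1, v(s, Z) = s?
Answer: 1/211 ≈ 0.0047393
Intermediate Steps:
N(m, j) = -9 + m² (N(m, j) = -9 + m*m = -9 + m²)
c = 14 (c = (2*(-9 + 4²))*1 = (2*(-9 + 16))*1 = (2*7)*1 = 14*1 = 14)
1/(c - 394*(8 - 9)/v(2, 5)) = 1/(14 - 394/(2/(8 - 9))) = 1/(14 - 394/(2/(-1))) = 1/(14 - 394/(2*(-1))) = 1/(14 - 394/(-2)) = 1/(14 - 394*(-½)) = 1/(14 + 197) = 1/211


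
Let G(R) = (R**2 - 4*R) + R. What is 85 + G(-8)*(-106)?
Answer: -9243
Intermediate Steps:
G(R) = R**2 - 3*R
85 + G(-8)*(-106) = 85 - 8*(-3 - 8)*(-106) = 85 - 8*(-11)*(-106) = 85 + 88*(-106) = 85 - 9328 = -9243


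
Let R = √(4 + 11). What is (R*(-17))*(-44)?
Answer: 748*√15 ≈ 2897.0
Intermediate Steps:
R = √15 ≈ 3.8730
(R*(-17))*(-44) = (√15*(-17))*(-44) = -17*√15*(-44) = 748*√15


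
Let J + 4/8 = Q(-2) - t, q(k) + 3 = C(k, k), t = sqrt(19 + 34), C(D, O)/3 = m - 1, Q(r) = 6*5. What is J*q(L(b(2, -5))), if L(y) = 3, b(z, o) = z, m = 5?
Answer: 531/2 - 9*sqrt(53) ≈ 199.98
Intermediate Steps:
Q(r) = 30
C(D, O) = 12 (C(D, O) = 3*(5 - 1) = 3*4 = 12)
t = sqrt(53) ≈ 7.2801
q(k) = 9 (q(k) = -3 + 12 = 9)
J = 59/2 - sqrt(53) (J = -1/2 + (30 - sqrt(53)) = 59/2 - sqrt(53) ≈ 22.220)
J*q(L(b(2, -5))) = (59/2 - sqrt(53))*9 = 531/2 - 9*sqrt(53)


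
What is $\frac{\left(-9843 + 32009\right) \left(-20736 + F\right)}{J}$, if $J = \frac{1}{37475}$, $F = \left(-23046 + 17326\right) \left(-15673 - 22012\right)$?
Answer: $179040688427724400$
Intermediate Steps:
$F = 215558200$ ($F = \left(-5720\right) \left(-37685\right) = 215558200$)
$J = \frac{1}{37475} \approx 2.6684 \cdot 10^{-5}$
$\frac{\left(-9843 + 32009\right) \left(-20736 + F\right)}{J} = \left(-9843 + 32009\right) \left(-20736 + 215558200\right) \frac{1}{\frac{1}{37475}} = 22166 \cdot 215537464 \cdot 37475 = 4777603427024 \cdot 37475 = 179040688427724400$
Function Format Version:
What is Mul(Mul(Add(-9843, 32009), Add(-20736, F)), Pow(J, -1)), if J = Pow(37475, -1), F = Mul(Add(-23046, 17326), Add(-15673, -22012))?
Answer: 179040688427724400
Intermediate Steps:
F = 215558200 (F = Mul(-5720, -37685) = 215558200)
J = Rational(1, 37475) ≈ 2.6684e-5
Mul(Mul(Add(-9843, 32009), Add(-20736, F)), Pow(J, -1)) = Mul(Mul(Add(-9843, 32009), Add(-20736, 215558200)), Pow(Rational(1, 37475), -1)) = Mul(Mul(22166, 215537464), 37475) = Mul(4777603427024, 37475) = 179040688427724400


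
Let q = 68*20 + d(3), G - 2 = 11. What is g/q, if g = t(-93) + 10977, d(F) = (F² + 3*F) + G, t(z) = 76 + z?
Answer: 10960/1391 ≈ 7.8792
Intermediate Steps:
G = 13 (G = 2 + 11 = 13)
d(F) = 13 + F² + 3*F (d(F) = (F² + 3*F) + 13 = 13 + F² + 3*F)
g = 10960 (g = (76 - 93) + 10977 = -17 + 10977 = 10960)
q = 1391 (q = 68*20 + (13 + 3² + 3*3) = 1360 + (13 + 9 + 9) = 1360 + 31 = 1391)
g/q = 10960/1391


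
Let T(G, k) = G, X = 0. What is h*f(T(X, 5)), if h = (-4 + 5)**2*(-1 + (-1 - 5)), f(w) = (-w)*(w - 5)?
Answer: 0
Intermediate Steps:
f(w) = -w*(-5 + w) (f(w) = (-w)*(-5 + w) = -w*(-5 + w))
h = -7 (h = 1**2*(-1 - 6) = 1*(-7) = -7)
h*f(T(X, 5)) = -0*(5 - 1*0) = -0*(5 + 0) = -0*5 = -7*0 = 0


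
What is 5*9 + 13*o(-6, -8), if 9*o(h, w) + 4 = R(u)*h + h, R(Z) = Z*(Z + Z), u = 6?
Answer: -5341/9 ≈ -593.44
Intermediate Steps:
R(Z) = 2*Z² (R(Z) = Z*(2*Z) = 2*Z²)
o(h, w) = -4/9 + 73*h/9 (o(h, w) = -4/9 + ((2*6²)*h + h)/9 = -4/9 + ((2*36)*h + h)/9 = -4/9 + (72*h + h)/9 = -4/9 + (73*h)/9 = -4/9 + 73*h/9)
5*9 + 13*o(-6, -8) = 5*9 + 13*(-4/9 + (73/9)*(-6)) = 45 + 13*(-4/9 - 146/3) = 45 + 13*(-442/9) = 45 - 5746/9 = -5341/9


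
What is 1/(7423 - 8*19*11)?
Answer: 1/5751 ≈ 0.00017388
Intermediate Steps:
1/(7423 - 8*19*11) = 1/(7423 - 152*11) = 1/(7423 - 1672) = 1/5751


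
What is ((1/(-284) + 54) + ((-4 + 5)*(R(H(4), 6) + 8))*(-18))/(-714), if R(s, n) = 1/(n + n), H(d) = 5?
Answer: 25987/202776 ≈ 0.12816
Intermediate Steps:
R(s, n) = 1/(2*n)
((1/(-284) + 54) + ((-4 + 5)*(R(H(4), 6) + 8))*(-18))/(-714) = ((1/(-284) + 54) + ((-4 + 5)*((½)/6 + 8))*(-18))/(-714) = ((-1/284 + 54) + (1*((½)*(⅙) + 8))*(-18))*(-1/714) = (15335/284 + (1*(1/12 + 8))*(-18))*(-1/714) = (15335/284 + (1*(97/12))*(-18))*(-1/714) = (15335/284 + (97/12)*(-18))*(-1/714) = (15335/284 - 291/2)*(-1/714) = -25987/284*(-1/714) = 25987/202776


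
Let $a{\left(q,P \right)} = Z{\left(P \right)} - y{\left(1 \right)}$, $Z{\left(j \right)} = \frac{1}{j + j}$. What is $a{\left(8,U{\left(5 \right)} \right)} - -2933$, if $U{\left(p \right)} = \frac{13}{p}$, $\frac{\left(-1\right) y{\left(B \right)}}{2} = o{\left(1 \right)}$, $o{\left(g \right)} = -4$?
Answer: $\frac{76055}{26} \approx 2925.2$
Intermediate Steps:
$Z{\left(j \right)} = \frac{1}{2 j}$
$y{\left(B \right)} = 8$ ($y{\left(B \right)} = \left(-2\right) \left(-4\right) = 8$)
$a{\left(q,P \right)} = -8 + \frac{1}{2 P}$ ($a{\left(q,P \right)} = \frac{1}{2 P} - 8 = -8 + \frac{1}{2 P}$)
$a{\left(8,U{\left(5 \right)} \right)} - -2933 = \left(-8 + \frac{1}{2 \cdot \frac{13}{5}}\right) - -2933 = \left(-8 + \frac{1}{2 \cdot 13 \cdot \frac{1}{5}}\right) + 2933 = \left(-8 + \frac{1}{2 \cdot \frac{13}{5}}\right) + 2933 = \left(-8 + \frac{1}{2} \cdot \frac{5}{13}\right) + 2933 = \left(-8 + \frac{5}{26}\right) + 2933 = - \frac{203}{26} + 2933 = \frac{76055}{26}$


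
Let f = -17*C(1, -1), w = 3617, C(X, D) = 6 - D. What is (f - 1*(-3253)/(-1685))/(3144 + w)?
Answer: -203768/11392285 ≈ -0.017886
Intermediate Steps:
f = -119 (f = -17*(6 - 1*(-1)) = -17*(6 + 1) = -17*7 = -119)
(f - 1*(-3253)/(-1685))/(3144 + w) = (-119 - 1*(-3253)/(-1685))/(3144 + 3617) = (-119 + 3253*(-1/1685))/6761 = (-119 - 3253/1685)*(1/6761) = -203768/1685*1/6761 = -203768/11392285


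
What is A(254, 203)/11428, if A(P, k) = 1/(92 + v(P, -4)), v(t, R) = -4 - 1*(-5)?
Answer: 1/1062804 ≈ 9.4091e-7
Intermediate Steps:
v(t, R) = 1 (v(t, R) = -4 + 5 = 1)
A(P, k) = 1/93 (A(P, k) = 1/(92 + 1) = 1/93)
A(254, 203)/11428 = (1/93)/11428 = (1/93)*(1/11428) = 1/1062804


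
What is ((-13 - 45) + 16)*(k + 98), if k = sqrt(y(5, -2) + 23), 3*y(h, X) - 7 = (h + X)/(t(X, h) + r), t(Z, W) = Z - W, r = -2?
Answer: -4116 - 14*sqrt(227) ≈ -4326.9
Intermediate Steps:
y(h, X) = 7/3 + (X + h)/(3*(-2 + X - h)) (y(h, X) = 7/3 + ((h + X)/((X - h) - 2))/3 = 7/3 + ((X + h)/(-2 + X - h))/3 = 7/3 + (X + h)/(3*(-2 + X - h)))
k = sqrt(227)/3 (k = sqrt(2*(7 - 4*(-2) + 3*5)/(3*(2 + 5 - 1*(-2))) + 23) = sqrt(2*(7 + 8 + 15)/(3*(2 + 5 + 2)) + 23) = sqrt((2/3)*30/9 + 23) = sqrt((2/3)*(1/9)*30 + 23) = sqrt(20/9 + 23) = sqrt(227/9) = sqrt(227)/3 ≈ 5.0222)
((-13 - 45) + 16)*(k + 98) = ((-13 - 45) + 16)*(sqrt(227)/3 + 98) = (-58 + 16)*(98 + sqrt(227)/3) = -42*(98 + sqrt(227)/3) = -4116 - 14*sqrt(227)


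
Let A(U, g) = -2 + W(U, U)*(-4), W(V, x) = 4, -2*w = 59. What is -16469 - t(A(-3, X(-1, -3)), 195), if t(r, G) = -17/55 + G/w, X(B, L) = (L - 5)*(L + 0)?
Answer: -53419452/3245 ≈ -16462.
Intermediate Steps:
w = -59/2 (w = -½*59 = -59/2 ≈ -29.500)
X(B, L) = L*(-5 + L) (X(B, L) = (-5 + L)*L = L*(-5 + L))
A(U, g) = -18 (A(U, g) = -2 + 4*(-4) = -2 - 16 = -18)
t(r, G) = -17/55 - 2*G/59 (t(r, G) = -17/55 + G/(-59/2) = -17*1/55 + G*(-2/59) = -17/55 - 2*G/59)
-16469 - t(A(-3, X(-1, -3)), 195) = -16469 - (-17/55 - 2/59*195) = -16469 - (-17/55 - 390/59) = -16469 - 1*(-22453/3245) = -16469 + 22453/3245 = -53419452/3245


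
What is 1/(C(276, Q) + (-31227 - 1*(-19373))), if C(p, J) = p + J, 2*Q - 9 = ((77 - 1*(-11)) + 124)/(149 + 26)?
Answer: -350/4050513 ≈ -8.6409e-5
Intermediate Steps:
Q = 1787/350 (Q = 9/2 + (((77 - 1*(-11)) + 124)/(149 + 26))/2 = 9/2 + (((77 + 11) + 124)/175)/2 = 9/2 + ((88 + 124)*(1/175))/2 = 9/2 + (212*(1/175))/2 = 9/2 + (½)*(212/175) = 9/2 + 106/175 = 1787/350 ≈ 5.1057)
C(p, J) = J + p
1/(C(276, Q) + (-31227 - 1*(-19373))) = 1/((1787/350 + 276) + (-31227 - 1*(-19373))) = 1/(98387/350 + (-31227 + 19373)) = 1/(98387/350 - 11854) = 1/(-4050513/350) = -350/4050513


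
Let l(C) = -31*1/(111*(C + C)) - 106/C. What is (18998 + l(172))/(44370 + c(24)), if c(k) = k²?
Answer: 725396069/1716218064 ≈ 0.42267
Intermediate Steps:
l(C) = -23563/(222*C) (l(C) = -31*1/(222*C) - 106/C = -31/(222*C) - 106/C = -23563/(222*C))
(18998 + l(172))/(44370 + c(24)) = (18998 - 23563/222/172)/(44370 + 24²) = (18998 - 23563/222*1/172)/(44370 + 576) = (18998 - 23563/38184)/44946 = (725396069/38184)*(1/44946) = 725396069/1716218064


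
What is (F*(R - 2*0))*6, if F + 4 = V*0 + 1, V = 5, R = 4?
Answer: -72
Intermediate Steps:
F = -3 (F = -4 + (5*0 + 1) = -4 + (0 + 1) = -4 + 1 = -3)
(F*(R - 2*0))*6 = -3*(4 - 2*0)*6 = -3*(4 + 0)*6 = -3*4*6 = -12*6 = -72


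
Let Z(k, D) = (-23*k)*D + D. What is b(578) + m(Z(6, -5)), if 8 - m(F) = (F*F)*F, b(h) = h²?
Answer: -321085033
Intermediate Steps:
Z(k, D) = D - 23*D*k (Z(k, D) = -23*D*k + D = D - 23*D*k)
m(F) = 8 - F³ (m(F) = 8 - F*F*F = 8 - F²*F = 8 - F³)
b(578) + m(Z(6, -5)) = 578² + (8 - (-5*(1 - 23*6))³) = 334084 + (8 - (-5*(1 - 138))³) = 334084 + (8 - (-5*(-137))³) = 334084 + (8 - 1*685³) = 334084 + (8 - 1*321419125) = 334084 + (8 - 321419125) = 334084 - 321419117 = -321085033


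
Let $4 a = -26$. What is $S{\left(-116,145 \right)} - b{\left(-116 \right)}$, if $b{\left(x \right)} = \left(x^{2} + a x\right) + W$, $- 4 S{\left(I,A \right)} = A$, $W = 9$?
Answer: $- \frac{57021}{4} \approx -14255.0$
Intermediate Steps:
$a = - \frac{13}{2}$ ($a = \frac{1}{4} \left(-26\right) = - \frac{13}{2} \approx -6.5$)
$S{\left(I,A \right)} = - \frac{A}{4}$
$b{\left(x \right)} = 9 + x^{2} - \frac{13 x}{2}$ ($b{\left(x \right)} = \left(x^{2} - \frac{13 x}{2}\right) + 9 = 9 + x^{2} - \frac{13 x}{2}$)
$S{\left(-116,145 \right)} - b{\left(-116 \right)} = \left(- \frac{1}{4}\right) 145 - \left(9 + \left(-116\right)^{2} - -754\right) = - \frac{145}{4} - \left(9 + 13456 + 754\right) = - \frac{145}{4} - 14219 = - \frac{57021}{4}$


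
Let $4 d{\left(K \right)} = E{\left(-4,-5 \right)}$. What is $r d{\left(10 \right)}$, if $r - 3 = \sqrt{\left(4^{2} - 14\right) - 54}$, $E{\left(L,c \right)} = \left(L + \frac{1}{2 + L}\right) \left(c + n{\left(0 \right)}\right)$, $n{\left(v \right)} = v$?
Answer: $\frac{135}{8} + \frac{45 i \sqrt{13}}{4} \approx 16.875 + 40.562 i$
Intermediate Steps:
$E{\left(L,c \right)} = c \left(L + \frac{1}{2 + L}\right)$ ($E{\left(L,c \right)} = \left(L + \frac{1}{2 + L}\right) \left(c + 0\right) = \left(L + \frac{1}{2 + L}\right) c = c \left(L + \frac{1}{2 + L}\right)$)
$d{\left(K \right)} = \frac{45}{8}$ ($d{\left(K \right)} = \frac{\left(-5\right) \frac{1}{2 - 4} \left(1 + \left(-4\right)^{2} + 2 \left(-4\right)\right)}{4} = \frac{\left(-5\right) \frac{1}{-2} \left(1 + 16 - 8\right)}{4} = \frac{\left(-5\right) \left(- \frac{1}{2}\right) 9}{4} = \frac{1}{4} \cdot \frac{45}{2} = \frac{45}{8}$)
$r = 3 + 2 i \sqrt{13}$ ($r = 3 + \sqrt{\left(4^{2} - 14\right) - 54} = 3 + \sqrt{\left(16 - 14\right) - 54} = 3 + \sqrt{2 - 54} = 3 + \sqrt{-52} = 3 + 2 i \sqrt{13} \approx 3.0 + 7.2111 i$)
$r d{\left(10 \right)} = \left(3 + 2 i \sqrt{13}\right) \frac{45}{8} = \frac{135}{8} + \frac{45 i \sqrt{13}}{4}$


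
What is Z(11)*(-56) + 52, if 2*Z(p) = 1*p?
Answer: -256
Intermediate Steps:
Z(p) = p/2 (Z(p) = (1*p)/2 = p/2)
Z(11)*(-56) + 52 = ((½)*11)*(-56) + 52 = (11/2)*(-56) + 52 = -308 + 52 = -256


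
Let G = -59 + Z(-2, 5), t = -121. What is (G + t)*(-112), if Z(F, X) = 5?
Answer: 19600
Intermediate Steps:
G = -54 (G = -59 + 5 = -54)
(G + t)*(-112) = (-54 - 121)*(-112) = -175*(-112) = 19600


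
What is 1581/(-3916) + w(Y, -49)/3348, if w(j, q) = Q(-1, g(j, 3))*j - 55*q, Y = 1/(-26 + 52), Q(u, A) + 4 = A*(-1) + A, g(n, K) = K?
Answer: 8547223/21304998 ≈ 0.40118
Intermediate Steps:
Q(u, A) = -4 (Q(u, A) = -4 + (A*(-1) + A) = -4 + (-A + A) = -4 + 0 = -4)
Y = 1/26 ≈ 0.038462
w(j, q) = -55*q - 4*j (w(j, q) = -4*j - 55*q = -55*q - 4*j)
1581/(-3916) + w(Y, -49)/3348 = 1581/(-3916) + (-55*(-49) - 4*1/26)/3348 = 1581*(-1/3916) + (2695 - 2/13)*(1/3348) = -1581/3916 + (35033/13)*(1/3348) = -1581/3916 + 35033/43524 = 8547223/21304998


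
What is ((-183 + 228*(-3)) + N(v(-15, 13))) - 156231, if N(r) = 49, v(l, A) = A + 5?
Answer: -157049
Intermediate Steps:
v(l, A) = 5 + A
((-183 + 228*(-3)) + N(v(-15, 13))) - 156231 = ((-183 + 228*(-3)) + 49) - 156231 = ((-183 - 684) + 49) - 156231 = (-867 + 49) - 156231 = -818 - 156231 = -157049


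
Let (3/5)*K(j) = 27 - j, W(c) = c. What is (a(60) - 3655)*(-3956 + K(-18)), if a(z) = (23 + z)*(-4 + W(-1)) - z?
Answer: 16028530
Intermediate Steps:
K(j) = 45 - 5*j/3 (K(j) = 5*(27 - j)/3 = 45 - 5*j/3)
a(z) = -115 - 6*z (a(z) = (23 + z)*(-4 - 1) - z = (23 + z)*(-5) - z = (-115 - 5*z) - z = -115 - 6*z)
(a(60) - 3655)*(-3956 + K(-18)) = ((-115 - 6*60) - 3655)*(-3956 + (45 - 5/3*(-18))) = ((-115 - 360) - 3655)*(-3956 + (45 + 30)) = (-475 - 3655)*(-3956 + 75) = -4130*(-3881) = 16028530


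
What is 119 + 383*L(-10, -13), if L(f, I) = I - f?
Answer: -1030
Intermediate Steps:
119 + 383*L(-10, -13) = 119 + 383*(-13 - 1*(-10)) = 119 + 383*(-13 + 10) = 119 + 383*(-3) = 119 - 1149 = -1030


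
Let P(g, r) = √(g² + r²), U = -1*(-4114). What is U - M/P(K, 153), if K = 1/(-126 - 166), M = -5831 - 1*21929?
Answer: 4114 + 8105920*√1995944977/1995944977 ≈ 4295.4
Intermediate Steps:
M = -27760 (M = -5831 - 21929 = -27760)
K = -1/292 (K = 1/(-292) = -1/292 ≈ -0.0034247)
U = 4114
U - M/P(K, 153) = 4114 - (-27760)/(√((-1/292)² + 153²)) = 4114 - (-27760)/(√(1/85264 + 23409)) = 4114 - (-27760)/(√(1995944977/85264)) = 4114 - (-27760)/(√1995944977/292) = 4114 - (-27760)*292*√1995944977/1995944977 = 4114 - (-8105920)*√1995944977/1995944977 = 4114 + 8105920*√1995944977/1995944977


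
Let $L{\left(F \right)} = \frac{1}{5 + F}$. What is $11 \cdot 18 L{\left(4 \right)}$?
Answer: $22$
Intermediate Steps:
$11 \cdot 18 L{\left(4 \right)} = \frac{11 \cdot 18}{5 + 4} = \frac{198}{9} = 198 \cdot \frac{1}{9} = 22$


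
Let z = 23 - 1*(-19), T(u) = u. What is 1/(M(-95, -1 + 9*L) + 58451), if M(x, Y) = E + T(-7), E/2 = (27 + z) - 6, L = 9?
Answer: 1/58570 ≈ 1.7074e-5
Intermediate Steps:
z = 42 (z = 23 + 19 = 42)
E = 126 (E = 2*((27 + 42) - 6) = 2*(69 - 6) = 2*63 = 126)
M(x, Y) = 119 (M(x, Y) = 126 - 7 = 119)
1/(M(-95, -1 + 9*L) + 58451) = 1/(119 + 58451) = 1/58570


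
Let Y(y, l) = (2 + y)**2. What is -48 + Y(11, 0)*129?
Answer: 21753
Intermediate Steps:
-48 + Y(11, 0)*129 = -48 + (2 + 11)**2*129 = -48 + 13**2*129 = -48 + 169*129 = -48 + 21801 = 21753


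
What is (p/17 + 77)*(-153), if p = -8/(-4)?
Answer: -11799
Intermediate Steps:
p = 2 (p = -8*(-1/4) = 2)
(p/17 + 77)*(-153) = (2/17 + 77)*(-153) = (1311/17)*(-153) = -11799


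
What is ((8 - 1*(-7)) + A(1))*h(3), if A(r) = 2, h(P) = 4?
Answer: 68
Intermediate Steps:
((8 - 1*(-7)) + A(1))*h(3) = ((8 - 1*(-7)) + 2)*4 = ((8 + 7) + 2)*4 = (15 + 2)*4 = 17*4 = 68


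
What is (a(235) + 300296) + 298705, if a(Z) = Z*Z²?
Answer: 13576876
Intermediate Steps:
a(Z) = Z³
(a(235) + 300296) + 298705 = (235³ + 300296) + 298705 = (12977875 + 300296) + 298705 = 13278171 + 298705 = 13576876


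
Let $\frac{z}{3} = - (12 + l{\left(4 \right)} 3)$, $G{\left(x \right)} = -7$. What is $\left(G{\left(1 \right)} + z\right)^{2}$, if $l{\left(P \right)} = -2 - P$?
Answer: $121$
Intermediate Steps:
$z = 18$ ($z = 3 \left(- (12 + \left(-2 - 4\right) 3)\right) = 3 \left(- (12 - 18)\right) = 3 \left(\left(-1\right) \left(-6\right)\right) = 3 \cdot 6 = 18$)
$\left(G{\left(1 \right)} + z\right)^{2} = \left(-7 + 18\right)^{2} = 11^{2} = 121$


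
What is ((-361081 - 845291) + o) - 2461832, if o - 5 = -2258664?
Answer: -5926863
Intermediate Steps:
o = -2258659 (o = 5 - 2258664 = -2258659)
((-361081 - 845291) + o) - 2461832 = ((-361081 - 845291) - 2258659) - 2461832 = (-1206372 - 2258659) - 2461832 = -3465031 - 2461832 = -5926863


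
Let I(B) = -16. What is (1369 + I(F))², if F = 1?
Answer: 1830609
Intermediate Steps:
(1369 + I(F))² = (1369 - 16)² = 1353² = 1830609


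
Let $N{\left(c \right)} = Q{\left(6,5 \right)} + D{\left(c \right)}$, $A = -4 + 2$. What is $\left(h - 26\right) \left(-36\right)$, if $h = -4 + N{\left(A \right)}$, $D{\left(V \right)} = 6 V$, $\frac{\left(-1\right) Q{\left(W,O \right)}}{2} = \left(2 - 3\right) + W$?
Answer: $1872$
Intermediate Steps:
$Q{\left(W,O \right)} = 2 - 2 W$ ($Q{\left(W,O \right)} = - 2 \left(\left(2 - 3\right) + W\right) = - 2 \left(-1 + W\right) = 2 - 2 W$)
$A = -2$
$N{\left(c \right)} = -10 + 6 c$ ($N{\left(c \right)} = \left(2 - 12\right) + 6 c = -10 + 6 c$)
$h = -26$ ($h = -4 + \left(-10 + 6 \left(-2\right)\right) = -4 - 22 = -26$)
$\left(h - 26\right) \left(-36\right) = \left(-26 - 26\right) \left(-36\right) = \left(-52\right) \left(-36\right) = 1872$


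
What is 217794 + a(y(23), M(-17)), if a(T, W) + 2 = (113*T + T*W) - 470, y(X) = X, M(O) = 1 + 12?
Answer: 220220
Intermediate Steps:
M(O) = 13
a(T, W) = -472 + 113*T + T*W (a(T, W) = -2 + ((113*T + T*W) - 470) = -2 + (-470 + 113*T + T*W) = -472 + 113*T + T*W)
217794 + a(y(23), M(-17)) = 217794 + (-472 + 113*23 + 23*13) = 217794 + (-472 + 2599 + 299) = 217794 + 2426 = 220220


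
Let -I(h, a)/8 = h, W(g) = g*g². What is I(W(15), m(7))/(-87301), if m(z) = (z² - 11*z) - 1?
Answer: 27000/87301 ≈ 0.30927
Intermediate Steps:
m(z) = -1 + z² - 11*z
W(g) = g³
I(h, a) = -8*h
I(W(15), m(7))/(-87301) = -8*15³/(-87301) = -8*3375*(-1/87301) = -27000*(-1/87301) = 27000/87301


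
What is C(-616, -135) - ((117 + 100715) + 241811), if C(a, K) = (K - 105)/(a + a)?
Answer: -26383496/77 ≈ -3.4264e+5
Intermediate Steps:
C(a, K) = (-105 + K)/(2*a) (C(a, K) = (-105 + K)/((2*a)) = (-105 + K)*(1/(2*a)) = (-105 + K)/(2*a))
C(-616, -135) - ((117 + 100715) + 241811) = (½)*(-105 - 135)/(-616) - ((117 + 100715) + 241811) = (½)*(-1/616)*(-240) - (100832 + 241811) = 15/77 - 1*342643 = 15/77 - 342643 = -26383496/77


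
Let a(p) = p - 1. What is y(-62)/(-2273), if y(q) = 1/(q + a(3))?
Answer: 1/136380 ≈ 7.3325e-6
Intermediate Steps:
a(p) = -1 + p
y(q) = 1/(2 + q) (y(q) = 1/(q + (-1 + 3)) = 1/(q + 2) = 1/(2 + q))
y(-62)/(-2273) = 1/((2 - 62)*(-2273)) = -1/2273/(-60) = -1/60*(-1/2273) = 1/136380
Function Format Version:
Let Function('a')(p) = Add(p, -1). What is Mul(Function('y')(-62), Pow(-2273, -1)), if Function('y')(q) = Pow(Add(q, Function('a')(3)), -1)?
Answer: Rational(1, 136380) ≈ 7.3325e-6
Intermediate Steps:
Function('a')(p) = Add(-1, p)
Function('y')(q) = Pow(Add(2, q), -1) (Function('y')(q) = Pow(Add(q, Add(-1, 3)), -1) = Pow(Add(q, 2), -1) = Pow(Add(2, q), -1))
Mul(Function('y')(-62), Pow(-2273, -1)) = Mul(Pow(Add(2, -62), -1), Pow(-2273, -1)) = Mul(Pow(-60, -1), Rational(-1, 2273)) = Mul(Rational(-1, 60), Rational(-1, 2273)) = Rational(1, 136380)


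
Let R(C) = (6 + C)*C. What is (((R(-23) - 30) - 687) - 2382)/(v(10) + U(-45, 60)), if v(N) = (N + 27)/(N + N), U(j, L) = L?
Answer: -54160/1237 ≈ -43.783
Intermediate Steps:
R(C) = C*(6 + C)
v(N) = (27 + N)/(2*N) (v(N) = (27 + N)/((2*N)) = (27 + N)*(1/(2*N)) = (27 + N)/(2*N))
(((R(-23) - 30) - 687) - 2382)/(v(10) + U(-45, 60)) = (((-23*(6 - 23) - 30) - 687) - 2382)/((½)*(27 + 10)/10 + 60) = (((-23*(-17) - 30) - 687) - 2382)/((½)*(⅒)*37 + 60) = (((391 - 30) - 687) - 2382)/(37/20 + 60) = ((361 - 687) - 2382)/(1237/20) = (-326 - 2382)*(20/1237) = -2708*20/1237 = -54160/1237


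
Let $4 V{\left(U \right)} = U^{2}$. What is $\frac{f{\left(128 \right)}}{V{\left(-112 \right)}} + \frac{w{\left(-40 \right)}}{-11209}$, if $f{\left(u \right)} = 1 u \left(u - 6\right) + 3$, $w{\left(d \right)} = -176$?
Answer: $\frac{15965937}{3195584} \approx 4.9962$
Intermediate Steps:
$V{\left(U \right)} = \frac{U^{2}}{4}$
$f{\left(u \right)} = 3 + u \left(-6 + u\right)$ ($f{\left(u \right)} = 1 u \left(-6 + u\right) + 3 = u \left(-6 + u\right) + 3 = 3 + u \left(-6 + u\right)$)
$\frac{f{\left(128 \right)}}{V{\left(-112 \right)}} + \frac{w{\left(-40 \right)}}{-11209} = \frac{3 + 128^{2} - 768}{\frac{1}{4} \left(-112\right)^{2}} - \frac{176}{-11209} = \frac{3 + 16384 - 768}{\frac{1}{4} \cdot 12544} - - \frac{16}{1019} = \frac{15619}{3136} + \frac{16}{1019} = \frac{15965937}{3195584}$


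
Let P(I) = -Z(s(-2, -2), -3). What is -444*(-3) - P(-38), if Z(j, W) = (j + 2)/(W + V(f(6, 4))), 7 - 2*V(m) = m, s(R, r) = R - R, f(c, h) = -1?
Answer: 1334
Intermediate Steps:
s(R, r) = 0
V(m) = 7/2 - m/2
Z(j, W) = (2 + j)/(4 + W) (Z(j, W) = (j + 2)/(W + (7/2 - ½*(-1))) = (2 + j)/(W + (7/2 + ½)) = (2 + j)/(W + 4) = (2 + j)/(4 + W))
P(I) = -2 (P(I) = -(2 + 0)/(4 - 3) = -2/1 = -2)
-444*(-3) - P(-38) = -444*(-3) - 1*(-2) = 1332 + 2 = 1334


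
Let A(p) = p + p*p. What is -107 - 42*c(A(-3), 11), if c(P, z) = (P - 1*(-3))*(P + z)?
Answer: -6533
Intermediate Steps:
A(p) = p + p**2
c(P, z) = (3 + P)*(P + z) (c(P, z) = (P + 3)*(P + z) = (3 + P)*(P + z))
-107 - 42*c(A(-3), 11) = -107 - 42*((-3*(1 - 3))**2 + 3*(-3*(1 - 3)) + 3*11 - 3*(1 - 3)*11) = -107 - 42*((-3*(-2))**2 + 3*(-3*(-2)) + 33 - 3*(-2)*11) = -107 - 42*(6**2 + 3*6 + 33 + 6*11) = -107 - 42*(36 + 18 + 33 + 66) = -107 - 42*153 = -107 - 6426 = -6533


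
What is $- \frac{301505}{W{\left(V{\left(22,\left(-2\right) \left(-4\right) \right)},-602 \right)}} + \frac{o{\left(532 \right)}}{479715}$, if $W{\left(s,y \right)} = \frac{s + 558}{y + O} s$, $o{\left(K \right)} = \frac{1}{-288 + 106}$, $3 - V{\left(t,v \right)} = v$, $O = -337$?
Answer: $- \frac{100890137280727}{985334610} \approx -1.0239 \cdot 10^{5}$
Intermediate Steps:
$V{\left(t,v \right)} = 3 - v$
$o{\left(K \right)} = - \frac{1}{182}$ ($o{\left(K \right)} = \frac{1}{-182} = - \frac{1}{182}$)
$W{\left(s,y \right)} = \frac{s \left(558 + s\right)}{-337 + y}$ ($W{\left(s,y \right)} = \frac{s + 558}{y - 337} s = \frac{558 + s}{-337 + y} s = \frac{s \left(558 + s\right)}{-337 + y}$)
$- \frac{301505}{W{\left(V{\left(22,\left(-2\right) \left(-4\right) \right)},-602 \right)}} + \frac{o{\left(532 \right)}}{479715} = - \frac{301505}{\left(3 - \left(-2\right) \left(-4\right)\right) \frac{1}{-337 - 602} \left(558 + \left(3 - \left(-2\right) \left(-4\right)\right)\right)} - \frac{1}{182 \cdot 479715} = - \frac{301505}{\left(3 - 8\right) \frac{1}{-939} \left(558 + \left(3 - 8\right)\right)} - \frac{1}{87308130} = - \frac{301505}{\left(3 - 8\right) \left(- \frac{1}{939}\right) \left(558 + \left(3 - 8\right)\right)} - \frac{1}{87308130} = - \frac{301505}{\left(-5\right) \left(- \frac{1}{939}\right) \left(558 - 5\right)} - \frac{1}{87308130} = - \frac{301505}{\left(-5\right) \left(- \frac{1}{939}\right) 553} - \frac{1}{87308130} = - \frac{301505}{\frac{2765}{939}} - \frac{1}{87308130} = \left(-301505\right) \frac{939}{2765} - \frac{1}{87308130} = - \frac{56622639}{553} - \frac{1}{87308130} = - \frac{100890137280727}{985334610}$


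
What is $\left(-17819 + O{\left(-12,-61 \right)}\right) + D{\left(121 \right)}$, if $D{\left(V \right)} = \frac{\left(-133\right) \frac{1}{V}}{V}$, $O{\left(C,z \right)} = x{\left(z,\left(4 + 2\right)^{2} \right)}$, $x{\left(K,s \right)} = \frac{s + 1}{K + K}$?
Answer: $- \frac{31828891381}{1786202} \approx -17819.0$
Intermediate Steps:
$x{\left(K,s \right)} = \frac{1 + s}{2 K}$
$O{\left(C,z \right)} = \frac{37}{2 z}$ ($O{\left(C,z \right)} = \frac{1 + \left(4 + 2\right)^{2}}{2 z} = \frac{1 + 6^{2}}{2 z} = \frac{1 + 36}{2 z} = \frac{1}{2} \frac{1}{z} 37 = \frac{37}{2 z}$)
$D{\left(V \right)} = - \frac{133}{V^{2}}$
$\left(-17819 + O{\left(-12,-61 \right)}\right) + D{\left(121 \right)} = \left(-17819 + \frac{37}{2 \left(-61\right)}\right) - \frac{133}{14641} = \left(-17819 + \frac{37}{2} \left(- \frac{1}{61}\right)\right) - \frac{133}{14641} = \left(-17819 - \frac{37}{122}\right) - \frac{133}{14641} = - \frac{2173955}{122} - \frac{133}{14641} = - \frac{31828891381}{1786202}$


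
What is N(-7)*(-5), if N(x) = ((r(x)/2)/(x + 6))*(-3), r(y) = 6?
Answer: -45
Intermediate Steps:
N(x) = -9/(6 + x) (N(x) = ((6/2)/(x + 6))*(-3) = ((6*(½))/(6 + x))*(-3) = (3/(6 + x))*(-3) = -9/(6 + x))
N(-7)*(-5) = -9/(6 - 7)*(-5) = -9/(-1)*(-5) = -9*(-1)*(-5) = 9*(-5) = -45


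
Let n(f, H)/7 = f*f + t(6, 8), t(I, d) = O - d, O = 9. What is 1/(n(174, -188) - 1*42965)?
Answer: 1/168974 ≈ 5.9181e-6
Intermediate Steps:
t(I, d) = 9 - d
n(f, H) = 7 + 7*f² (n(f, H) = 7*(f*f + (9 - 1*8)) = 7*(f² + (9 - 8)) = 7*(f² + 1) = 7*(1 + f²) = 7 + 7*f²)
1/(n(174, -188) - 1*42965) = 1/((7 + 7*174²) - 1*42965) = 1/((7 + 7*30276) - 42965) = 1/((7 + 211932) - 42965) = 1/(211939 - 42965) = 1/168974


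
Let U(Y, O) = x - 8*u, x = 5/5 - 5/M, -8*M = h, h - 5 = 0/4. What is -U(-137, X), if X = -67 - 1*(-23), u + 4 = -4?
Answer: -73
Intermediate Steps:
h = 5 (h = 5 + 0/4 = 5 + 0*(1/4) = 5 + 0 = 5)
u = -8 (u = -4 - 4 = -8)
M = -5/8 (M = -1/8*5 = -5/8 ≈ -0.62500)
x = 9 (x = 5/5 - 5/(-5/8) = 5*(1/5) - 5*(-8/5) = 1 + 8 = 9)
X = -44 (X = -67 + 23 = -44)
U(Y, O) = 73 (U(Y, O) = 9 - 8*(-8) = 9 + 64 = 73)
-U(-137, X) = -1*73 = -73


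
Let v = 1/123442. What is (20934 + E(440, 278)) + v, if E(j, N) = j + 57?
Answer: 2645485503/123442 ≈ 21431.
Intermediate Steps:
v = 1/123442 ≈ 8.1010e-6
E(j, N) = 57 + j
(20934 + E(440, 278)) + v = (20934 + (57 + 440)) + 1/123442 = (20934 + 497) + 1/123442 = 21431 + 1/123442 = 2645485503/123442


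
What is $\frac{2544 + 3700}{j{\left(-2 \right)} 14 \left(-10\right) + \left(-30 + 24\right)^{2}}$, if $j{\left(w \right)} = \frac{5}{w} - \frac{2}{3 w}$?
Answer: $\frac{9366}{509} \approx 18.401$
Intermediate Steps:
$j{\left(w \right)} = \frac{13}{3 w}$ ($j{\left(w \right)} = \frac{5}{w} - 2 \frac{1}{3 w} = \frac{5}{w} - \frac{2}{3 w} = \frac{13}{3 w}$)
$\frac{2544 + 3700}{j{\left(-2 \right)} 14 \left(-10\right) + \left(-30 + 24\right)^{2}} = \frac{2544 + 3700}{\frac{13}{3 \left(-2\right)} 14 \left(-10\right) + \left(-30 + 24\right)^{2}} = \frac{6244}{\frac{13}{3} \left(- \frac{1}{2}\right) 14 \left(-10\right) + \left(-6\right)^{2}} = \frac{6244}{\left(- \frac{13}{6}\right) 14 \left(-10\right) + 36} = \frac{6244}{\left(- \frac{91}{3}\right) \left(-10\right) + 36} = \frac{6244}{\frac{910}{3} + 36} = \frac{6244}{\frac{1018}{3}} = 6244 \cdot \frac{3}{1018} = \frac{9366}{509}$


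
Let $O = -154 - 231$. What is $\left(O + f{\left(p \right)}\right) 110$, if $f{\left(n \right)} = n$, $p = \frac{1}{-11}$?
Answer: $-42360$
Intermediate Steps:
$p = - \frac{1}{11} \approx -0.090909$
$O = -385$
$\left(O + f{\left(p \right)}\right) 110 = \left(-385 - \frac{1}{11}\right) 110 = \left(- \frac{4236}{11}\right) 110 = -42360$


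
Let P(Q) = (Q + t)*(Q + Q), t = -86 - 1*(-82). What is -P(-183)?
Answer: -68442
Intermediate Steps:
t = -4 (t = -86 + 82 = -4)
P(Q) = 2*Q*(-4 + Q) (P(Q) = (Q - 4)*(Q + Q) = (-4 + Q)*(2*Q) = 2*Q*(-4 + Q))
-P(-183) = -2*(-183)*(-4 - 183) = -2*(-183)*(-187) = -1*68442 = -68442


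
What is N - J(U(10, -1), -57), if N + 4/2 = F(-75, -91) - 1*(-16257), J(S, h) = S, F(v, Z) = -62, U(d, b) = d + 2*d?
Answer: 16163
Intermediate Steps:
U(d, b) = 3*d
N = 16193 (N = -2 + (-62 - 1*(-16257)) = -2 + (-62 + 16257) = -2 + 16195 = 16193)
N - J(U(10, -1), -57) = 16193 - 3*10 = 16193 - 1*30 = 16193 - 30 = 16163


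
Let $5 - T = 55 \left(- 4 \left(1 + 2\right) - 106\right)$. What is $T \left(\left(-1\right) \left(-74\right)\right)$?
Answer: $480630$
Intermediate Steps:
$T = 6495$ ($T = 5 - 55 \left(- 4 \left(1 + 2\right) - 106\right) = 5 - 55 \left(\left(-4\right) 3 - 106\right) = 5 - 55 \left(-12 - 106\right) = 5 - 55 \left(-118\right) = 5 - -6490 = 5 + 6490 = 6495$)
$T \left(\left(-1\right) \left(-74\right)\right) = 6495 \left(\left(-1\right) \left(-74\right)\right) = 6495 \cdot 74 = 480630$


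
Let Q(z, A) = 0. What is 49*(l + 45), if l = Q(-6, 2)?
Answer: 2205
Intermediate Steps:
l = 0
49*(l + 45) = 49*(0 + 45) = 49*45 = 2205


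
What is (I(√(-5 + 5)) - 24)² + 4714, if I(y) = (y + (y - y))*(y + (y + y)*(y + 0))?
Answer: 5290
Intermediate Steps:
I(y) = y*(y + 2*y²) (I(y) = (y + 0)*(y + (2*y)*y) = y*(y + 2*y²))
(I(√(-5 + 5)) - 24)² + 4714 = ((√(-5 + 5))²*(1 + 2*√(-5 + 5)) - 24)² + 4714 = ((√0)²*(1 + 2*√0) - 24)² + 4714 = (0²*(1 + 2*0) - 24)² + 4714 = (0*(1 + 0) - 24)² + 4714 = (0*1 - 24)² + 4714 = (0 - 24)² + 4714 = (-24)² + 4714 = 576 + 4714 = 5290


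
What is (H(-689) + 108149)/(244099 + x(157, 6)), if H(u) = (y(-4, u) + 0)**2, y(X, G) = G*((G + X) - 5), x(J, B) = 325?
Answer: 231286078233/244424 ≈ 9.4625e+5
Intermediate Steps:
y(X, G) = G*(-5 + G + X)
H(u) = u**2*(-9 + u)**2 (H(u) = (u*(-5 + u - 4) + 0)**2 = (u*(-9 + u) + 0)**2 = (u*(-9 + u))**2 = u**2*(-9 + u)**2)
(H(-689) + 108149)/(244099 + x(157, 6)) = ((-689)**2*(-9 - 689)**2 + 108149)/(244099 + 325) = (474721*(-698)**2 + 108149)/244424 = (474721*487204 + 108149)*(1/244424) = (231285970084 + 108149)*(1/244424) = 231286078233*(1/244424) = 231286078233/244424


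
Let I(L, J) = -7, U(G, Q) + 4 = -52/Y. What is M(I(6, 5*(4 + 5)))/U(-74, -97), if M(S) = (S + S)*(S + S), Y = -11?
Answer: 539/2 ≈ 269.50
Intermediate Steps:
U(G, Q) = 8/11 (U(G, Q) = -4 - 52/(-11) = -4 - 52*(-1/11) = -4 + 52/11 = 8/11)
M(S) = 4*S² (M(S) = (2*S)*(2*S) = 4*S²)
M(I(6, 5*(4 + 5)))/U(-74, -97) = (4*(-7)²)/(8/11) = (4*49)*(11/8) = 196*(11/8) = 539/2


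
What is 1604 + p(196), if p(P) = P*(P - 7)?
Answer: 38648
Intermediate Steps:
p(P) = P*(-7 + P)
1604 + p(196) = 1604 + 196*(-7 + 196) = 1604 + 196*189 = 1604 + 37044 = 38648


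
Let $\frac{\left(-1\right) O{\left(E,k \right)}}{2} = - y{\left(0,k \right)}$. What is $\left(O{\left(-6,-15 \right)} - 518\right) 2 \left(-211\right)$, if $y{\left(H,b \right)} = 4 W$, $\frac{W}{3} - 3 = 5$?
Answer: $137572$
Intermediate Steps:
$W = 24$ ($W = 9 + 3 \cdot 5 = 9 + 15 = 24$)
$y{\left(H,b \right)} = 96$ ($y{\left(H,b \right)} = 4 \cdot 24 = 96$)
$O{\left(E,k \right)} = 192$ ($O{\left(E,k \right)} = - 2 \left(\left(-1\right) 96\right) = \left(-2\right) \left(-96\right) = 192$)
$\left(O{\left(-6,-15 \right)} - 518\right) 2 \left(-211\right) = \left(192 - 518\right) 2 \left(-211\right) = \left(-326\right) \left(-422\right) = 137572$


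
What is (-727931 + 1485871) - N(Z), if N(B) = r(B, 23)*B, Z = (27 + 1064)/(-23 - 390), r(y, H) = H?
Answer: 313054313/413 ≈ 7.5800e+5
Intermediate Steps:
Z = -1091/413 (Z = 1091/(-413) = 1091*(-1/413) = -1091/413 ≈ -2.6416)
N(B) = 23*B
(-727931 + 1485871) - N(Z) = (-727931 + 1485871) - 23*(-1091)/413 = 757940 - 1*(-25093/413) = 757940 + 25093/413 = 313054313/413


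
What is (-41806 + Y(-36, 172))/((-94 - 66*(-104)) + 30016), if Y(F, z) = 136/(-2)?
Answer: -6979/6131 ≈ -1.1383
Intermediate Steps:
Y(F, z) = -68 (Y(F, z) = 136*(-1/2) = -68)
(-41806 + Y(-36, 172))/((-94 - 66*(-104)) + 30016) = (-41806 - 68)/((-94 - 66*(-104)) + 30016) = -41874/((-94 + 6864) + 30016) = -41874/(6770 + 30016) = -41874/36786 = -41874*1/36786 = -6979/6131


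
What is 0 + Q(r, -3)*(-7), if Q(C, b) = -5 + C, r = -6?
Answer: 77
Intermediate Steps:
0 + Q(r, -3)*(-7) = 0 + (-5 - 6)*(-7) = 0 - 11*(-7) = 0 + 77 = 77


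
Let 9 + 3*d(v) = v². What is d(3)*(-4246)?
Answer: 0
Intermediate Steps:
d(v) = -3 + v²/3
d(3)*(-4246) = (-3 + (⅓)*3²)*(-4246) = (-3 + (⅓)*9)*(-4246) = (-3 + 3)*(-4246) = 0*(-4246) = 0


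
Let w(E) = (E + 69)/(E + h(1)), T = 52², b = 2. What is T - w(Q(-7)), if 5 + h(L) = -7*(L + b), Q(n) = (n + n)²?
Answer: 91883/34 ≈ 2702.4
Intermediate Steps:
T = 2704
Q(n) = 4*n² (Q(n) = (2*n)² = 4*n²)
h(L) = -19 - 7*L (h(L) = -5 - 7*(L + 2) = -5 - 7*(2 + L) = -5 + (-14 - 7*L) = -19 - 7*L)
w(E) = (69 + E)/(-26 + E) (w(E) = (E + 69)/(E + (-19 - 7*1)) = (69 + E)/(E + (-19 - 7)) = (69 + E)/(E - 26) = (69 + E)/(-26 + E))
T - w(Q(-7)) = 2704 - (69 + 4*(-7)²)/(-26 + 4*(-7)²) = 2704 - (69 + 4*49)/(-26 + 4*49) = 2704 - (69 + 196)/(-26 + 196) = 2704 - 265/170 = 2704 - 1*53/34 = 2704 - 53/34 = 91883/34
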